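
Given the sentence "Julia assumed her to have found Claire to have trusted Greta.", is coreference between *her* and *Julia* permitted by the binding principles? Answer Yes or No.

*her* is a pronoun; Principle B requires it to be free in its binding domain — the matrix clause.
— Julia: subject of the matrix clause; c-commands the pronoun within its binding domain — blocked (Principle B).

No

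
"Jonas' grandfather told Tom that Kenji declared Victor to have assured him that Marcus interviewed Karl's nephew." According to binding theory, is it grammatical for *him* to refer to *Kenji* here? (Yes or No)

*Kenji* is an R-expression; Principle C requires it to be free (not bound by any c-commanding expression).
— him: object of the clause headed by 'assured'; the pronoun does not c-command the R-expression — coreference allowed.

Yes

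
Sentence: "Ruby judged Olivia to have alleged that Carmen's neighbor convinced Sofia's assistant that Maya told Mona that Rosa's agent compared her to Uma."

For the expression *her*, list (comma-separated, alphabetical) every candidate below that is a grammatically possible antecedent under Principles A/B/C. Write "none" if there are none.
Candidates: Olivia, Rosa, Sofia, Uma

Olivia, Rosa, Sofia

*her* is a pronoun; Principle B requires it to be free in its binding domain — the clause headed by 'compared'.
— Olivia: subject of the clause headed by 'alleged'; c-commands the pronoun but lies outside its binding domain — allowed.
— Rosa: possessor inside the subject DP of the clause headed by 'compared'; does not c-command the pronoun — Principle B does not apply; allowed.
— Sofia: possessor inside the object DP of the clause headed by 'convinced'; does not c-command the pronoun — Principle B does not apply; allowed.
— Uma: second object of the clause headed by 'compared'; is c-commanded by the pronoun; coreference would bind this R-expression — blocked (Principle C).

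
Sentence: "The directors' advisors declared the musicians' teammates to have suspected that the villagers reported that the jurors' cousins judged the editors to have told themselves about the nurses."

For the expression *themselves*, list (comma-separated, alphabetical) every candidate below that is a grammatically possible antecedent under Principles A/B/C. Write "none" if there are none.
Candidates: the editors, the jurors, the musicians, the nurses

*themselves* is a reflexive; Principle A requires it to be bound within its binding domain — the clause headed by 'told'.
— the editors: subject of the clause headed by 'told'; c-commands the reflexive within its binding domain — allowed (Principle A).
— the jurors: possessor inside the subject DP of the clause headed by 'judged'; does not c-command the reflexive — cannot bind it (Principle A).
— the musicians: possessor inside the subject DP of the clause headed by 'suspected'; does not c-command the reflexive — cannot bind it (Principle A).
— the nurses: second object of the clause headed by 'told'; does not c-command the reflexive — cannot bind it (Principle A).

the editors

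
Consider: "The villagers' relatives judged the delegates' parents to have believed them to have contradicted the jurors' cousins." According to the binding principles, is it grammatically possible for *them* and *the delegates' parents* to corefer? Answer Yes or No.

No

*them* is a pronoun; Principle B requires it to be free in its binding domain — the clause headed by 'believed'.
— the delegates' parents: subject of the clause headed by 'believed'; c-commands the pronoun within its binding domain — blocked (Principle B).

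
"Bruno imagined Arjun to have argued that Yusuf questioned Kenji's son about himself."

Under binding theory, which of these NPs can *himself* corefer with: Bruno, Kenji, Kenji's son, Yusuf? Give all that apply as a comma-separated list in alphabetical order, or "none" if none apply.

*himself* is a reflexive; Principle A requires it to be bound within its binding domain — the clause headed by 'questioned'.
— Bruno: subject of the matrix clause; c-commands the reflexive but lies outside its binding domain — cannot bind it (Principle A).
— Kenji: possessor inside the object DP of the clause headed by 'questioned'; does not c-command the reflexive — cannot bind it (Principle A).
— Kenji's son: object of the clause headed by 'questioned'; c-commands the reflexive within its binding domain — allowed (Principle A).
— Yusuf: subject of the clause headed by 'questioned'; c-commands the reflexive within its binding domain — allowed (Principle A).

Kenji's son, Yusuf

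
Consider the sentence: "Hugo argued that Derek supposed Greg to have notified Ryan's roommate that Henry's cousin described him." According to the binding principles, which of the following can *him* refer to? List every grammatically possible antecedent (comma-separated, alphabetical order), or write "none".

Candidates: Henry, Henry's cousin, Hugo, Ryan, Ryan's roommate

*him* is a pronoun; Principle B requires it to be free in its binding domain — the clause headed by 'described'.
— Henry: possessor inside the subject DP of the clause headed by 'described'; does not c-command the pronoun — Principle B does not apply; allowed.
— Henry's cousin: subject of the clause headed by 'described'; c-commands the pronoun within its binding domain — blocked (Principle B).
— Hugo: subject of the matrix clause; c-commands the pronoun but lies outside its binding domain — allowed.
— Ryan: possessor inside the object DP of the clause headed by 'notified'; does not c-command the pronoun — Principle B does not apply; allowed.
— Ryan's roommate: object of the clause headed by 'notified'; c-commands the pronoun but lies outside its binding domain — allowed.

Henry, Hugo, Ryan, Ryan's roommate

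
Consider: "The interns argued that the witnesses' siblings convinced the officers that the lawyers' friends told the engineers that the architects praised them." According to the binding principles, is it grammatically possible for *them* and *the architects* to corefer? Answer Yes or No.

*them* is a pronoun; Principle B requires it to be free in its binding domain — the clause headed by 'praised'.
— the architects: subject of the clause headed by 'praised'; c-commands the pronoun within its binding domain — blocked (Principle B).

No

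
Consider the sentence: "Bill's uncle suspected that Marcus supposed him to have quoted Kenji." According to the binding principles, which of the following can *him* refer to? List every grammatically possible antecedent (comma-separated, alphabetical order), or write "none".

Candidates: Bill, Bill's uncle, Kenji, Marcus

Bill, Bill's uncle

*him* is a pronoun; Principle B requires it to be free in its binding domain — the clause headed by 'supposed'.
— Bill: possessor inside the subject DP of the matrix clause; does not c-command the pronoun — Principle B does not apply; allowed.
— Bill's uncle: subject of the matrix clause; c-commands the pronoun but lies outside its binding domain — allowed.
— Kenji: object of the clause headed by 'quoted'; is c-commanded by the pronoun; coreference would bind this R-expression — blocked (Principle C).
— Marcus: subject of the clause headed by 'supposed'; c-commands the pronoun within its binding domain — blocked (Principle B).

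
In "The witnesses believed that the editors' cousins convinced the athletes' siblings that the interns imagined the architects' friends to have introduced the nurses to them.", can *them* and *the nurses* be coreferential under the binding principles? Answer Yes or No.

No

*the nurses* is an R-expression; Principle C requires it to be free (not bound by any c-commanding expression).
— them: second object of the clause headed by 'introduced'; the R-expression locally c-commands the pronoun — coreference blocked (Principle B on the pronoun).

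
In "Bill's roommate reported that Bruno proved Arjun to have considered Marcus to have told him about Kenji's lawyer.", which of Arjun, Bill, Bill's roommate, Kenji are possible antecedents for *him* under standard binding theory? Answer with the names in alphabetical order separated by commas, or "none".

Arjun, Bill, Bill's roommate

*him* is a pronoun; Principle B requires it to be free in its binding domain — the clause headed by 'told'.
— Arjun: subject of the clause headed by 'considered'; c-commands the pronoun but lies outside its binding domain — allowed.
— Bill: possessor inside the subject DP of the matrix clause; does not c-command the pronoun — Principle B does not apply; allowed.
— Bill's roommate: subject of the matrix clause; c-commands the pronoun but lies outside its binding domain — allowed.
— Kenji: possessor inside the second object DP of the clause headed by 'told'; is c-commanded by the pronoun; coreference would bind this R-expression — blocked (Principle C).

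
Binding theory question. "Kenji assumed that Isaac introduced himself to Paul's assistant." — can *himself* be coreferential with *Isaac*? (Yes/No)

*himself* is a reflexive; Principle A requires it to be bound within its binding domain — the clause headed by 'introduced'.
— Isaac: subject of the clause headed by 'introduced'; c-commands the reflexive within its binding domain — allowed (Principle A).

Yes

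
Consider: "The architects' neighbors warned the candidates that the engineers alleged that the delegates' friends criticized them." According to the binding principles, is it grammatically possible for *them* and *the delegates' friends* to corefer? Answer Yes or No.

No

*them* is a pronoun; Principle B requires it to be free in its binding domain — the clause headed by 'criticized'.
— the delegates' friends: subject of the clause headed by 'criticized'; c-commands the pronoun within its binding domain — blocked (Principle B).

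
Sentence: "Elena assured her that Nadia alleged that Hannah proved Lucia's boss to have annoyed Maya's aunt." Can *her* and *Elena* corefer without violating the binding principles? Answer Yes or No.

*Elena* is an R-expression; Principle C requires it to be free (not bound by any c-commanding expression).
— her: object of the matrix clause; the R-expression locally c-commands the pronoun — coreference blocked (Principle B on the pronoun).

No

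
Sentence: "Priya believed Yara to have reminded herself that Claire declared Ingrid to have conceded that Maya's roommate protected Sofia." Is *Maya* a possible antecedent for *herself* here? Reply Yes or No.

*herself* is a reflexive; Principle A requires it to be bound within its binding domain — the clause headed by 'reminded'.
— Maya: possessor inside the subject DP of the clause headed by 'protected'; does not c-command the reflexive — cannot bind it (Principle A).

No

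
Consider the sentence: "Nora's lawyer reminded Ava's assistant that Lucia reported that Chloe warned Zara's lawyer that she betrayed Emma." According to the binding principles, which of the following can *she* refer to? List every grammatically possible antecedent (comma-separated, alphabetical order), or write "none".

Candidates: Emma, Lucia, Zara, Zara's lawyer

*she* is a pronoun; Principle B requires it to be free in its binding domain — the clause headed by 'betrayed'.
— Emma: object of the clause headed by 'betrayed'; is c-commanded by the pronoun; coreference would bind this R-expression — blocked (Principle C).
— Lucia: subject of the clause headed by 'reported'; c-commands the pronoun but lies outside its binding domain — allowed.
— Zara: possessor inside the object DP of the clause headed by 'warned'; does not c-command the pronoun — Principle B does not apply; allowed.
— Zara's lawyer: object of the clause headed by 'warned'; c-commands the pronoun but lies outside its binding domain — allowed.

Lucia, Zara, Zara's lawyer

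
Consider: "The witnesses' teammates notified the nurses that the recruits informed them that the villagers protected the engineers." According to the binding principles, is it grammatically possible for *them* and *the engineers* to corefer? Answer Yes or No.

No

*them* is a pronoun; Principle B requires it to be free in its binding domain — the clause headed by 'informed'.
— the engineers: object of the clause headed by 'protected'; is c-commanded by the pronoun; coreference would bind this R-expression — blocked (Principle C).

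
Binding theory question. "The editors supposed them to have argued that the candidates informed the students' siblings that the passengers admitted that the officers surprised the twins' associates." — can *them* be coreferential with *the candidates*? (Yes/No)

*them* is a pronoun; Principle B requires it to be free in its binding domain — the matrix clause.
— the candidates: subject of the clause headed by 'informed'; is c-commanded by the pronoun; coreference would bind this R-expression — blocked (Principle C).

No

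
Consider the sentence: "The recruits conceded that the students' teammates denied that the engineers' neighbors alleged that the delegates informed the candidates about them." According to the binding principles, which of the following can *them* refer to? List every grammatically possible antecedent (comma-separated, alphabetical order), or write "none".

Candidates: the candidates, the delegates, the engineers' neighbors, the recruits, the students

*them* is a pronoun; Principle B requires it to be free in its binding domain — the clause headed by 'informed'.
— the candidates: object of the clause headed by 'informed'; c-commands the pronoun within its binding domain — blocked (Principle B).
— the delegates: subject of the clause headed by 'informed'; c-commands the pronoun within its binding domain — blocked (Principle B).
— the engineers' neighbors: subject of the clause headed by 'alleged'; c-commands the pronoun but lies outside its binding domain — allowed.
— the recruits: subject of the matrix clause; c-commands the pronoun but lies outside its binding domain — allowed.
— the students: possessor inside the subject DP of the clause headed by 'denied'; does not c-command the pronoun — Principle B does not apply; allowed.

the engineers' neighbors, the recruits, the students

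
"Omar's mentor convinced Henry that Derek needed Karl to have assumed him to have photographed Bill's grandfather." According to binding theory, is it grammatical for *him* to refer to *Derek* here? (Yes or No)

*Derek* is an R-expression; Principle C requires it to be free (not bound by any c-commanding expression).
— him: subject of the clause headed by 'photographed'; the pronoun does not c-command the R-expression — coreference allowed.

Yes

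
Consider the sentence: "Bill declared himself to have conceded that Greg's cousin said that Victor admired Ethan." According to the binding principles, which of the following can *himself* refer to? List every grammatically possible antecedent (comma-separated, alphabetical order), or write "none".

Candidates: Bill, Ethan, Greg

*himself* is a reflexive; Principle A requires it to be bound within its binding domain — the matrix clause.
— Bill: subject of the matrix clause; c-commands the reflexive within its binding domain — allowed (Principle A).
— Ethan: object of the clause headed by 'admired'; does not c-command the reflexive — cannot bind it (Principle A).
— Greg: possessor inside the subject DP of the clause headed by 'said'; does not c-command the reflexive — cannot bind it (Principle A).

Bill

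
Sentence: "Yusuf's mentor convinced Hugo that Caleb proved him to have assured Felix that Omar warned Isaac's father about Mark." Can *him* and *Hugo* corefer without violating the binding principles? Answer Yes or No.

Yes

*Hugo* is an R-expression; Principle C requires it to be free (not bound by any c-commanding expression).
— him: subject of the clause headed by 'assured'; the pronoun does not c-command the R-expression — coreference allowed.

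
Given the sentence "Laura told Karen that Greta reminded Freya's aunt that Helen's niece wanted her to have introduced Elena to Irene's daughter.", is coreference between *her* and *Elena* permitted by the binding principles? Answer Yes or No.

No

*her* is a pronoun; Principle B requires it to be free in its binding domain — the clause headed by 'wanted'.
— Elena: object of the clause headed by 'introduced'; is c-commanded by the pronoun; coreference would bind this R-expression — blocked (Principle C).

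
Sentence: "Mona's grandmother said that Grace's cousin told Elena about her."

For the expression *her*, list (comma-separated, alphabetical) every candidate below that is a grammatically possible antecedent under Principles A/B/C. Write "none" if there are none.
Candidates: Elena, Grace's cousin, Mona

*her* is a pronoun; Principle B requires it to be free in its binding domain — the clause headed by 'told'.
— Elena: object of the clause headed by 'told'; c-commands the pronoun within its binding domain — blocked (Principle B).
— Grace's cousin: subject of the clause headed by 'told'; c-commands the pronoun within its binding domain — blocked (Principle B).
— Mona: possessor inside the subject DP of the matrix clause; does not c-command the pronoun — Principle B does not apply; allowed.

Mona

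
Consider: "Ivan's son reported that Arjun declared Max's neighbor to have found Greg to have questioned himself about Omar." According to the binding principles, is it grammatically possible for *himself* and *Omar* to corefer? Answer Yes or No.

*himself* is a reflexive; Principle A requires it to be bound within its binding domain — the clause headed by 'questioned'.
— Omar: second object of the clause headed by 'questioned'; does not c-command the reflexive — cannot bind it (Principle A).

No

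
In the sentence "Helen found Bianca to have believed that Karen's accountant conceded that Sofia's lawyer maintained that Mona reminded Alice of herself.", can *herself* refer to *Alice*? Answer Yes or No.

Yes

*herself* is a reflexive; Principle A requires it to be bound within its binding domain — the clause headed by 'reminded'.
— Alice: object of the clause headed by 'reminded'; c-commands the reflexive within its binding domain — allowed (Principle A).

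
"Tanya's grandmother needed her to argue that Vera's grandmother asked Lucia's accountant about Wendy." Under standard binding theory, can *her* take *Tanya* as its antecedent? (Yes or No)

Yes

*her* is a pronoun; Principle B requires it to be free in its binding domain — the matrix clause.
— Tanya: possessor inside the subject DP of the matrix clause; does not c-command the pronoun — Principle B does not apply; allowed.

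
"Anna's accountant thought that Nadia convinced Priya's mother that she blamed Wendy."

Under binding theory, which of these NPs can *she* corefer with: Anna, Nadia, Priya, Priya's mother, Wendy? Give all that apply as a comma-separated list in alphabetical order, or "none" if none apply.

Anna, Nadia, Priya, Priya's mother

*she* is a pronoun; Principle B requires it to be free in its binding domain — the clause headed by 'blamed'.
— Anna: possessor inside the subject DP of the matrix clause; does not c-command the pronoun — Principle B does not apply; allowed.
— Nadia: subject of the clause headed by 'convinced'; c-commands the pronoun but lies outside its binding domain — allowed.
— Priya: possessor inside the object DP of the clause headed by 'convinced'; does not c-command the pronoun — Principle B does not apply; allowed.
— Priya's mother: object of the clause headed by 'convinced'; c-commands the pronoun but lies outside its binding domain — allowed.
— Wendy: object of the clause headed by 'blamed'; is c-commanded by the pronoun; coreference would bind this R-expression — blocked (Principle C).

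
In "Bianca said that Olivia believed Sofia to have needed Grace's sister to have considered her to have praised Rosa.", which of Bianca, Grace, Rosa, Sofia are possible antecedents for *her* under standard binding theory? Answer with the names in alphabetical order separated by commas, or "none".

Bianca, Grace, Sofia

*her* is a pronoun; Principle B requires it to be free in its binding domain — the clause headed by 'considered'.
— Bianca: subject of the matrix clause; c-commands the pronoun but lies outside its binding domain — allowed.
— Grace: possessor inside the subject DP of the clause headed by 'considered'; does not c-command the pronoun — Principle B does not apply; allowed.
— Rosa: object of the clause headed by 'praised'; is c-commanded by the pronoun; coreference would bind this R-expression — blocked (Principle C).
— Sofia: subject of the clause headed by 'needed'; c-commands the pronoun but lies outside its binding domain — allowed.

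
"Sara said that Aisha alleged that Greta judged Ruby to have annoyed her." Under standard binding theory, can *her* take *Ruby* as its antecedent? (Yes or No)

No

*her* is a pronoun; Principle B requires it to be free in its binding domain — the clause headed by 'annoyed'.
— Ruby: subject of the clause headed by 'annoyed'; c-commands the pronoun within its binding domain — blocked (Principle B).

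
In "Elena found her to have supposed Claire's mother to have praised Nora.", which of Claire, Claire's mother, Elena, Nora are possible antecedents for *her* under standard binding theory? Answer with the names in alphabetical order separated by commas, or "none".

*her* is a pronoun; Principle B requires it to be free in its binding domain — the matrix clause.
— Claire: possessor inside the subject DP of the clause headed by 'praised'; is c-commanded by the pronoun; coreference would bind this R-expression — blocked (Principle C).
— Claire's mother: subject of the clause headed by 'praised'; is c-commanded by the pronoun; coreference would bind this R-expression — blocked (Principle C).
— Elena: subject of the matrix clause; c-commands the pronoun within its binding domain — blocked (Principle B).
— Nora: object of the clause headed by 'praised'; is c-commanded by the pronoun; coreference would bind this R-expression — blocked (Principle C).

none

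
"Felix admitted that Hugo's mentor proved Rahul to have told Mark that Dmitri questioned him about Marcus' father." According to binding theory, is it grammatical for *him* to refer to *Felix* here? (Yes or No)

Yes

*Felix* is an R-expression; Principle C requires it to be free (not bound by any c-commanding expression).
— him: object of the clause headed by 'questioned'; the pronoun does not c-command the R-expression — coreference allowed.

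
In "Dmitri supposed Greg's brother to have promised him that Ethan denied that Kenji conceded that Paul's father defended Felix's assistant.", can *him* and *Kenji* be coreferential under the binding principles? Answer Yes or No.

*Kenji* is an R-expression; Principle C requires it to be free (not bound by any c-commanding expression).
— him: object of the clause headed by 'promised'; the pronoun c-commands the R-expression — coreference blocked (Principle C).

No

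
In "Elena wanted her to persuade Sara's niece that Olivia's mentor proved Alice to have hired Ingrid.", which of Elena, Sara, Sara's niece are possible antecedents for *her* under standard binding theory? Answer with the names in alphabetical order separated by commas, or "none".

*her* is a pronoun; Principle B requires it to be free in its binding domain — the matrix clause.
— Elena: subject of the matrix clause; c-commands the pronoun within its binding domain — blocked (Principle B).
— Sara: possessor inside the object DP of the clause headed by 'persuade'; is c-commanded by the pronoun; coreference would bind this R-expression — blocked (Principle C).
— Sara's niece: object of the clause headed by 'persuade'; is c-commanded by the pronoun; coreference would bind this R-expression — blocked (Principle C).

none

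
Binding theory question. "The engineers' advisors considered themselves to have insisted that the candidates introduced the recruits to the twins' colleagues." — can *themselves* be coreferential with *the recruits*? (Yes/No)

No

*themselves* is a reflexive; Principle A requires it to be bound within its binding domain — the matrix clause.
— the recruits: object of the clause headed by 'introduced'; does not c-command the reflexive — cannot bind it (Principle A).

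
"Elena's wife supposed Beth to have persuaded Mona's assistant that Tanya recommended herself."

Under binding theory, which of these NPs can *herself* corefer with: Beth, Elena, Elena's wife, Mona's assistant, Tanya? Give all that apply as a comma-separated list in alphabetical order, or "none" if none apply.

Tanya

*herself* is a reflexive; Principle A requires it to be bound within its binding domain — the clause headed by 'recommended'.
— Beth: subject of the clause headed by 'persuaded'; c-commands the reflexive but lies outside its binding domain — cannot bind it (Principle A).
— Elena: possessor inside the subject DP of the matrix clause; does not c-command the reflexive — cannot bind it (Principle A).
— Elena's wife: subject of the matrix clause; c-commands the reflexive but lies outside its binding domain — cannot bind it (Principle A).
— Mona's assistant: object of the clause headed by 'persuaded'; c-commands the reflexive but lies outside its binding domain — cannot bind it (Principle A).
— Tanya: subject of the clause headed by 'recommended'; c-commands the reflexive within its binding domain — allowed (Principle A).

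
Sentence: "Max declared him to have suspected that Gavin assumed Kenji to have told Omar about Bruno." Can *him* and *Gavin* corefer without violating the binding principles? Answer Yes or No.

*Gavin* is an R-expression; Principle C requires it to be free (not bound by any c-commanding expression).
— him: subject of the clause headed by 'suspected'; the pronoun c-commands the R-expression — coreference blocked (Principle C).

No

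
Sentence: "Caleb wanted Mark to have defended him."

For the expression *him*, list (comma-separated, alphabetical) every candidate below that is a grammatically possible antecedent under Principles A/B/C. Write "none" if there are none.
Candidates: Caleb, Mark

Caleb

*him* is a pronoun; Principle B requires it to be free in its binding domain — the clause headed by 'defended'.
— Caleb: subject of the matrix clause; c-commands the pronoun but lies outside its binding domain — allowed.
— Mark: subject of the clause headed by 'defended'; c-commands the pronoun within its binding domain — blocked (Principle B).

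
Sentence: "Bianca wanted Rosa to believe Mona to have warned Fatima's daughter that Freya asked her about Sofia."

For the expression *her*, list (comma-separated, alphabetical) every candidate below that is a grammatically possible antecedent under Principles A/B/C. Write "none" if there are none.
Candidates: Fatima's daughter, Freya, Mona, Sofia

Fatima's daughter, Mona

*her* is a pronoun; Principle B requires it to be free in its binding domain — the clause headed by 'asked'.
— Fatima's daughter: object of the clause headed by 'warned'; c-commands the pronoun but lies outside its binding domain — allowed.
— Freya: subject of the clause headed by 'asked'; c-commands the pronoun within its binding domain — blocked (Principle B).
— Mona: subject of the clause headed by 'warned'; c-commands the pronoun but lies outside its binding domain — allowed.
— Sofia: second object of the clause headed by 'asked'; is c-commanded by the pronoun; coreference would bind this R-expression — blocked (Principle C).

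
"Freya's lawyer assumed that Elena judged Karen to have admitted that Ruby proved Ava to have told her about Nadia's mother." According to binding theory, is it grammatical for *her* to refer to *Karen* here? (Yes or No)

*Karen* is an R-expression; Principle C requires it to be free (not bound by any c-commanding expression).
— her: object of the clause headed by 'told'; the pronoun does not c-command the R-expression — coreference allowed.

Yes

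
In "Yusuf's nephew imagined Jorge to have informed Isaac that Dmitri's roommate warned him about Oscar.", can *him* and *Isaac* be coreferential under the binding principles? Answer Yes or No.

*Isaac* is an R-expression; Principle C requires it to be free (not bound by any c-commanding expression).
— him: object of the clause headed by 'warned'; the pronoun does not c-command the R-expression — coreference allowed.

Yes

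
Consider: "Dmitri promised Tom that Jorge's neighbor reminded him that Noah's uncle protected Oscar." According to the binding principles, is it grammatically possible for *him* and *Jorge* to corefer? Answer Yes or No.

Yes

*him* is a pronoun; Principle B requires it to be free in its binding domain — the clause headed by 'reminded'.
— Jorge: possessor inside the subject DP of the clause headed by 'reminded'; does not c-command the pronoun — Principle B does not apply; allowed.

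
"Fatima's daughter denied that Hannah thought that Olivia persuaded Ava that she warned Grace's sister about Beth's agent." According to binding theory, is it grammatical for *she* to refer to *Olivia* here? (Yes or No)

Yes

*Olivia* is an R-expression; Principle C requires it to be free (not bound by any c-commanding expression).
— she: subject of the clause headed by 'warned'; the pronoun does not c-command the R-expression — coreference allowed.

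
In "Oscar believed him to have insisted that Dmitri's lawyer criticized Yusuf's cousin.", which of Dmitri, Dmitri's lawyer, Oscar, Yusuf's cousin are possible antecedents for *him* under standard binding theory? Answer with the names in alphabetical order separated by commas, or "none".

none

*him* is a pronoun; Principle B requires it to be free in its binding domain — the matrix clause.
— Dmitri: possessor inside the subject DP of the clause headed by 'criticized'; is c-commanded by the pronoun; coreference would bind this R-expression — blocked (Principle C).
— Dmitri's lawyer: subject of the clause headed by 'criticized'; is c-commanded by the pronoun; coreference would bind this R-expression — blocked (Principle C).
— Oscar: subject of the matrix clause; c-commands the pronoun within its binding domain — blocked (Principle B).
— Yusuf's cousin: object of the clause headed by 'criticized'; is c-commanded by the pronoun; coreference would bind this R-expression — blocked (Principle C).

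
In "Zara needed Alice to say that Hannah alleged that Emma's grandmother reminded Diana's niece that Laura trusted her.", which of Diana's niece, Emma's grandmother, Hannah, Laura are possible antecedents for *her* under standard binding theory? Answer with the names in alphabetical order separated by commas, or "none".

*her* is a pronoun; Principle B requires it to be free in its binding domain — the clause headed by 'trusted'.
— Diana's niece: object of the clause headed by 'reminded'; c-commands the pronoun but lies outside its binding domain — allowed.
— Emma's grandmother: subject of the clause headed by 'reminded'; c-commands the pronoun but lies outside its binding domain — allowed.
— Hannah: subject of the clause headed by 'alleged'; c-commands the pronoun but lies outside its binding domain — allowed.
— Laura: subject of the clause headed by 'trusted'; c-commands the pronoun within its binding domain — blocked (Principle B).

Diana's niece, Emma's grandmother, Hannah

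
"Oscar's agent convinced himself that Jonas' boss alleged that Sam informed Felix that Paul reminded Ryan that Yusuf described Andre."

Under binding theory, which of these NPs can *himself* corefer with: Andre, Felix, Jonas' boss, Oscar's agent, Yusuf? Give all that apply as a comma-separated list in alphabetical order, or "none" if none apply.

*himself* is a reflexive; Principle A requires it to be bound within its binding domain — the matrix clause.
— Andre: object of the clause headed by 'described'; does not c-command the reflexive — cannot bind it (Principle A).
— Felix: object of the clause headed by 'informed'; does not c-command the reflexive — cannot bind it (Principle A).
— Jonas' boss: subject of the clause headed by 'alleged'; does not c-command the reflexive — cannot bind it (Principle A).
— Oscar's agent: subject of the matrix clause; c-commands the reflexive within its binding domain — allowed (Principle A).
— Yusuf: subject of the clause headed by 'described'; does not c-command the reflexive — cannot bind it (Principle A).

Oscar's agent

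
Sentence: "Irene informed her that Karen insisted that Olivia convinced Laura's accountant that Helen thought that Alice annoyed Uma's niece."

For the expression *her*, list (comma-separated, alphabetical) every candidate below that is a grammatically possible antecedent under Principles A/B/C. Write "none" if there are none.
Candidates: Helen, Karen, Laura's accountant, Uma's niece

none

*her* is a pronoun; Principle B requires it to be free in its binding domain — the matrix clause.
— Helen: subject of the clause headed by 'thought'; is c-commanded by the pronoun; coreference would bind this R-expression — blocked (Principle C).
— Karen: subject of the clause headed by 'insisted'; is c-commanded by the pronoun; coreference would bind this R-expression — blocked (Principle C).
— Laura's accountant: object of the clause headed by 'convinced'; is c-commanded by the pronoun; coreference would bind this R-expression — blocked (Principle C).
— Uma's niece: object of the clause headed by 'annoyed'; is c-commanded by the pronoun; coreference would bind this R-expression — blocked (Principle C).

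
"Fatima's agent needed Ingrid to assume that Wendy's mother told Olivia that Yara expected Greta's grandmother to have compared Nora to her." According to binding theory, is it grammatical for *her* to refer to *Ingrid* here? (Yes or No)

Yes

*Ingrid* is an R-expression; Principle C requires it to be free (not bound by any c-commanding expression).
— her: second object of the clause headed by 'compared'; the pronoun does not c-command the R-expression — coreference allowed.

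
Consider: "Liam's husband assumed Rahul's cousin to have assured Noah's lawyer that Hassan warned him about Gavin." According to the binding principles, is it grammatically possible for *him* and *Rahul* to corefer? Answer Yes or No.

Yes

*him* is a pronoun; Principle B requires it to be free in its binding domain — the clause headed by 'warned'.
— Rahul: possessor inside the subject DP of the clause headed by 'assured'; does not c-command the pronoun — Principle B does not apply; allowed.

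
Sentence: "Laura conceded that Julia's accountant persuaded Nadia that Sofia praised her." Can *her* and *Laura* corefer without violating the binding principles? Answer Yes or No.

Yes

*Laura* is an R-expression; Principle C requires it to be free (not bound by any c-commanding expression).
— her: object of the clause headed by 'praised'; the pronoun does not c-command the R-expression — coreference allowed.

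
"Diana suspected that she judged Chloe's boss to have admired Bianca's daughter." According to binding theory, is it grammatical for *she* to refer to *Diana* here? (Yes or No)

*Diana* is an R-expression; Principle C requires it to be free (not bound by any c-commanding expression).
— she: subject of the clause headed by 'judged'; the pronoun does not c-command the R-expression — coreference allowed.

Yes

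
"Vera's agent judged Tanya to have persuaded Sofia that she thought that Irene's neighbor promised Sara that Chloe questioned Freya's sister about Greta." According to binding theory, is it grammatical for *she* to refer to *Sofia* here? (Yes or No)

*Sofia* is an R-expression; Principle C requires it to be free (not bound by any c-commanding expression).
— she: subject of the clause headed by 'thought'; the pronoun does not c-command the R-expression — coreference allowed.

Yes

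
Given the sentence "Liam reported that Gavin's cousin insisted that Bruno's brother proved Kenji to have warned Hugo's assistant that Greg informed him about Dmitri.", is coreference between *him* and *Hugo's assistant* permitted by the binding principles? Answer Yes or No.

*him* is a pronoun; Principle B requires it to be free in its binding domain — the clause headed by 'informed'.
— Hugo's assistant: object of the clause headed by 'warned'; c-commands the pronoun but lies outside its binding domain — allowed.

Yes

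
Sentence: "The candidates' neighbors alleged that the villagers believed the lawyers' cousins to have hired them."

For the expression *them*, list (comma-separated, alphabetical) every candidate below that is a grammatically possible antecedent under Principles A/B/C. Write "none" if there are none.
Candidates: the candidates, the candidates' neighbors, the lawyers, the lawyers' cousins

the candidates, the candidates' neighbors, the lawyers

*them* is a pronoun; Principle B requires it to be free in its binding domain — the clause headed by 'hired'.
— the candidates: possessor inside the subject DP of the matrix clause; does not c-command the pronoun — Principle B does not apply; allowed.
— the candidates' neighbors: subject of the matrix clause; c-commands the pronoun but lies outside its binding domain — allowed.
— the lawyers: possessor inside the subject DP of the clause headed by 'hired'; does not c-command the pronoun — Principle B does not apply; allowed.
— the lawyers' cousins: subject of the clause headed by 'hired'; c-commands the pronoun within its binding domain — blocked (Principle B).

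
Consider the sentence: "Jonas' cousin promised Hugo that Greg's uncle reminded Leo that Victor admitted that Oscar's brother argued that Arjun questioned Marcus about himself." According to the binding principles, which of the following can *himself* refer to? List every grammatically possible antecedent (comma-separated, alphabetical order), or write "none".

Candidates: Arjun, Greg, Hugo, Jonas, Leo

*himself* is a reflexive; Principle A requires it to be bound within its binding domain — the clause headed by 'questioned'.
— Arjun: subject of the clause headed by 'questioned'; c-commands the reflexive within its binding domain — allowed (Principle A).
— Greg: possessor inside the subject DP of the clause headed by 'reminded'; does not c-command the reflexive — cannot bind it (Principle A).
— Hugo: object of the matrix clause; c-commands the reflexive but lies outside its binding domain — cannot bind it (Principle A).
— Jonas: possessor inside the subject DP of the matrix clause; does not c-command the reflexive — cannot bind it (Principle A).
— Leo: object of the clause headed by 'reminded'; c-commands the reflexive but lies outside its binding domain — cannot bind it (Principle A).

Arjun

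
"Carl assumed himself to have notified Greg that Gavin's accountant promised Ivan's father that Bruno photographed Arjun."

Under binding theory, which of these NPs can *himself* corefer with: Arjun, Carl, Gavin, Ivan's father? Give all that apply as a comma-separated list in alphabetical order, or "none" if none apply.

*himself* is a reflexive; Principle A requires it to be bound within its binding domain — the matrix clause.
— Arjun: object of the clause headed by 'photographed'; does not c-command the reflexive — cannot bind it (Principle A).
— Carl: subject of the matrix clause; c-commands the reflexive within its binding domain — allowed (Principle A).
— Gavin: possessor inside the subject DP of the clause headed by 'promised'; does not c-command the reflexive — cannot bind it (Principle A).
— Ivan's father: object of the clause headed by 'promised'; does not c-command the reflexive — cannot bind it (Principle A).

Carl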